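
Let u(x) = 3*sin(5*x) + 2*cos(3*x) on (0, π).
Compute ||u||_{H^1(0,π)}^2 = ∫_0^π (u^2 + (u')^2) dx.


||u||_{H^1(0,π)}^2 = 137*π

u'(x) = -6*sin(3*x) + 15*cos(5*x).
Expand u² and (u')² and integrate term by term on (0, π), using: for integers n ≥ 1, ∫_0^π sin²(nx) dx = ∫_0^π cos²(nx) dx = π/2; for n ≠ n', ∫_0^π sin(nx)sin(n'x) dx = ∫_0^π cos(nx)cos(n'x) dx = 0; and by product-to-sum, ∫_0^π sin(nx)cos(n'x) dx = ½∫_0^π [sin((n+n')x) + sin((n−n')x)] dx, which is 0 when n+n' is even and 2n/(n²−n'²) when n+n' is odd (it need not vanish on (0, π)).
  u² squared terms: (2)²·∫cos(3x)² dx = 4·π/2 = 2*π;  (3)²·∫sin(5x)² dx = 9·π/2 = 9*π/2.
  u² cross terms: 2·(2)·(3)·∫cos(3x)·sin(5x) dx = 12·(0) = 0.
  So ∫_0^π u² dx = 2*π + 9*π/2 + 0 = 13*π/2.
  (u')² squared terms: (-6)²·∫sin(3x)² dx = 36·π/2 = 18*π;  (15)²·∫cos(5x)² dx = 225·π/2 = 225*π/2.
  (u')² cross terms: 2·(-6)·(15)·∫sin(3x)·cos(5x) dx = -180·(0) = 0.
  So ∫_0^π (u')² dx = 18*π + 225*π/2 + 0 = 261*π/2.
||u||_{H^1}^2 = (13*π/2) + (261*π/2) = 137*π.


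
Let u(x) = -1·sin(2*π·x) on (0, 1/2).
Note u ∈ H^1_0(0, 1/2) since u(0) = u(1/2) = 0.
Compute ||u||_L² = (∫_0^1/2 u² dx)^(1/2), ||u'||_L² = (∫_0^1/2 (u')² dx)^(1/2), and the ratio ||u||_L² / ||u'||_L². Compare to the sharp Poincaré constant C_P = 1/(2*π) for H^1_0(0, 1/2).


||u||_L² / ||u'||_L² = 1/(2*π) = C_P.

u(x) = -1·sin(2*π·x), so u'(x) = -2*π*cos(2*π*x).
Writing u(x) = A·sin(kπx/L) with A = -1 and k = 1, use ∫_0^L sin²(kπx/L) dx = L/2 and ∫_0^L cos²(kπx/L) dx = L/2.
u² = 1·sin²(2*π·x) and (u')² = 4*π^2·cos²(2*π·x), and each of sin², cos² integrates to L/2 = 1/4 over (0, 1/2).
∫_0^1/2 u² dx = 1/4, so ||u||_L² = 1/2.
∫_0^1/2 (u')² dx = π^2, so ||u'||_L² = π.
Ratio ||u||_L² / ||u'||_L² = 1/(2*π).
Sharp Poincaré constant on H^1_0(0, 1/2) is C_P = L/π = 1/(2*π), achieved by sin(2*π·x).
This is the k = 1 eigenfunction (up to amplitude), so the ratio equals the sharp Poincaré constant exactly.


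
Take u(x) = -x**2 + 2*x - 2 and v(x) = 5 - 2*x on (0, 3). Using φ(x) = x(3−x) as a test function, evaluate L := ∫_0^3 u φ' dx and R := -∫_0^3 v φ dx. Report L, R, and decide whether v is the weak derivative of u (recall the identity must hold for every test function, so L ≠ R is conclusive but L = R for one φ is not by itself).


LHS = 9/2, RHS = -9. No, v is not the weak derivative of u.

u(x) = -x**2 + 2*x - 2, classical derivative u'(x) = 2 - 2*x.
φ(x) = x(3−x), so φ'(x) = 3 - 2*x.
Note φ(0) = φ(3) = 0, so the boundary term u·φ vanishes.
LHS = ∫_0^3 u(x) φ'(x) dx = ∫_0^3 (2*x^3 - 7*x^2 + 10*x - 6) dx. Term by term:
  ∫_0^3 2*x^3 dx = 81/2;  ∫_0^3 -7*x^2 dx = -63;  ∫_0^3 10*x dx = 45;
  ∫_0^3 -6 dx = -18.
Sum: 81/2 − 63 + 45 − 18 = 9/2.
So LHS = 9/2.
∫_0^3 v(x) φ(x) dx = ∫_0^3 (2*x^3 - 11*x^2 + 15*x) dx. Term by term:
  ∫_0^3 2*x^3 dx = 81/2;  ∫_0^3 -11*x^2 dx = -99;  ∫_0^3 15*x dx = 135/2.
Sum: 81/2 − 99 + 135/2 = 9.
So RHS = -∫_0^3 v(x) φ(x) dx = -9.
LHS − RHS = 27/2 ≠ 0, so the identity fails.
(For a valid weak derivative the identity must hold for EVERY test function, in particular this one. The failure shows v is NOT the weak derivative of u.)
Correct weak derivative would be u'(x) = 2 - 2*x.


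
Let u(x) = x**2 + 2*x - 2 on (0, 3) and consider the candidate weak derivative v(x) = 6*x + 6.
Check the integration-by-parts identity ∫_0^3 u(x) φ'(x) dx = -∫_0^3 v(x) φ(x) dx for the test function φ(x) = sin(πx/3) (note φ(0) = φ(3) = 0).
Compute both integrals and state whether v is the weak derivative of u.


LHS = -30/π, RHS = -90/π. No, v is not the weak derivative of u.

u(x) = x**2 + 2*x - 2, classical derivative u'(x) = 2*x + 2.
φ(x) = sin(πx/3), so φ'(x) = π*cos(π*x/3)/3.
Note φ(0) = φ(3) = 0, so the boundary term u·φ vanishes.
LHS = ∫_0^3 u(x) φ'(x) dx = ∫_0^3 (π*x^2*cos(π*x/3)/3 + 2*π*x*cos(π*x/3)/3 - 2*π*cos(π*x/3)/3) dx. Term by term:
  ∫_0^3 -2*π*cos(π*x/3)/3 dx = 0;  ∫_0^3 π*x^2*cos(π*x/3)/3 dx = -18/π;  ∫_0^3 2*π*x*cos(π*x/3)/3 dx = -12/π.
Sum: 0 − 18/π − 12/π = -30/π.
So LHS = -30/π.
∫_0^3 v(x) φ(x) dx = ∫_0^3 (6*x*sin(π*x/3) + 6*sin(π*x/3)) dx. Term by term:
  ∫_0^3 6*sin(π*x/3) dx = 36/π;  ∫_0^3 6*x*sin(π*x/3) dx = 54/π.
Sum: 36/π + 54/π = 90/π.
So RHS = -∫_0^3 v(x) φ(x) dx = -90/π.
LHS − RHS = 60/π ≠ 0, so the identity fails.
(For a valid weak derivative the identity must hold for EVERY test function, in particular this one. The failure shows v is NOT the weak derivative of u.)
Correct weak derivative would be u'(x) = 2*x + 2.


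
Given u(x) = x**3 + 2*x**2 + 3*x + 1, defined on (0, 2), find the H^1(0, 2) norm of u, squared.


||u||_{H^1}^2 = 18896/35

The H^1 norm (squared) on an interval (0, L) is
  ||u||_{H^1}^2 = ∫_0^L u(x)^2 dx + ∫_0^L u'(x)^2 dx.
Compute u'(x) = 3*x**2 + 4*x + 3.
Then u(x)^2 = x**6 + 4*x**5 + 10*x**4 + 14*x**3 + 13*x**2 + 6*x + 1 and u'(x)^2 = 9*x**4 + 24*x**3 + 34*x**2 + 24*x + 9.
Integrate each monomial from 0 to 2 using ∫_0^2 c·x^n dx = c·2^(n+1)/(n+1):
  ∫_0^2 u(x)^2 dx = ∫_0^2 (x^6 + 4*x^5 + 10*x^4 + 14*x^3 + 13*x^2 + 6*x + 1) dx. Term by term:
    ∫_0^2 x^6 dx = 128/7;  ∫_0^2 4*x^5 dx = 128/3;  ∫_0^2 10*x^4 dx = 64;
    ∫_0^2 14*x^3 dx = 56;  ∫_0^2 13*x^2 dx = 104/3;  ∫_0^2 6*x dx = 12;
    ∫_0^2 1 dx = 2.
  Sum: 128/7 + 128/3 + 64 + 56 + 104/3 + 12 + 2 = 4822/21.
  ∫_0^2 u'(x)^2 dx = ∫_0^2 (9*x^4 + 24*x^3 + 34*x^2 + 24*x + 9) dx. Term by term:
    ∫_0^2 9*x^4 dx = 288/5;  ∫_0^2 24*x^3 dx = 96;  ∫_0^2 34*x^2 dx = 272/3;
    ∫_0^2 24*x dx = 48;  ∫_0^2 9 dx = 18.
  Sum: 288/5 + 96 + 272/3 + 48 + 18 = 4654/15.
Adding: ||u||_{H^1}^2 = 4822/21 + 4654/15 = 18896/35.


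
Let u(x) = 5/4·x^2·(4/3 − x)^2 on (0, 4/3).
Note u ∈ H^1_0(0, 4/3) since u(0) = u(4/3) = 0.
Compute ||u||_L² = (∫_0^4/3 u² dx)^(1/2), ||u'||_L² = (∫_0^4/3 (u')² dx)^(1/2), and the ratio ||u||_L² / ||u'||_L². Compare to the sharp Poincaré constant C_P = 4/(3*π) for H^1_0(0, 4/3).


||u||_L² / ||u'||_L² = 2*sqrt(3)/9 < C_P = 4/(3*π).

u(x) = 5/4·x^2·(4/3 − x)^2, so u'(x) = 5*x*(3*x - 4)*(3*x - 2)/9.
u(x) = 5/4·x^2·(4/3 − x)^2 vanishes at x = 0 and x = 4/3, so u ∈ H^1_0(0, 4/3). Differentiate via the product rule and integrate the resulting polynomials term by term.
  ∫_0^4/3 u² dx = ∫_0^4/3 (25*x^8/16 - 25*x^7/3 + 50*x^6/3 - 400*x^5/27 + 400*x^4/81) dx. Term by term:
    ∫_0^4/3 25*x^8/16 dx = 409600/177147;  ∫_0^4/3 -25*x^7/3 dx = -204800/19683;  ∫_0^4/3 50*x^6/3 dx = 819200/45927;
    ∫_0^4/3 -400*x^5/27 dx = -819200/59049;  ∫_0^4/3 400*x^4/81 dx = 81920/19683.
  Sum: 409600/177147 − 204800/19683 + 819200/45927 − 819200/59049 + 81920/19683 = 40960/1240029.
  ∫_0^4/3 (u')² dx = ∫_0^4/3 (25*x^6 - 100*x^5 + 1300*x^4/9 - 800*x^3/9 + 1600*x^2/81) dx. Term by term:
    ∫_0^4/3 25*x^6 dx = 409600/15309;  ∫_0^4/3 -100*x^5 dx = -204800/2187;  ∫_0^4/3 1300*x^4/9 dx = 266240/2187;
    ∫_0^4/3 -800*x^3/9 dx = -51200/729;  ∫_0^4/3 1600*x^2/81 dx = 102400/6561.
  Sum: 409600/15309 − 204800/2187 + 266240/2187 − 51200/729 + 102400/6561 = 10240/45927.
∫_0^4/3 u² dx = 40960/1240029, so ||u||_L² = 64*sqrt(210)/5103.
∫_0^4/3 (u')² dx = 10240/45927, so ||u'||_L² = 32*sqrt(70)/567.
Ratio ||u||_L² / ||u'||_L² = 2*sqrt(3)/9.
Sharp Poincaré constant on H^1_0(0, 4/3) is C_P = L/π = 4/(3*π), achieved by sin(3*π/4·x).
A polynomial bump cannot attain the sharp Poincaré constant (only the first sine eigenfunction does), so the ratio is strictly less than C_P, consistent with ||u||_L² ≤ C_P ||u'||_L².


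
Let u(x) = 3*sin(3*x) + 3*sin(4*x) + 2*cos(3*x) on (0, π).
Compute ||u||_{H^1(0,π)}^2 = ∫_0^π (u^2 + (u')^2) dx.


||u||_{H^1(0,π)}^2 = 960/7 + 283*π/2

u'(x) = -6*sin(3*x) + 9*cos(3*x) + 12*cos(4*x).
Expand u² and (u')² and integrate term by term on (0, π), using: for integers n ≥ 1, ∫_0^π sin²(nx) dx = ∫_0^π cos²(nx) dx = π/2; for n ≠ n', ∫_0^π sin(nx)sin(n'x) dx = ∫_0^π cos(nx)cos(n'x) dx = 0; and by product-to-sum, ∫_0^π sin(nx)cos(n'x) dx = ½∫_0^π [sin((n+n')x) + sin((n−n')x)] dx, which is 0 when n+n' is even and 2n/(n²−n'²) when n+n' is odd (it need not vanish on (0, π)).
  u² squared terms: (2)²·∫cos(3x)² dx = 4·π/2 = 2*π;  (3)²·∫sin(3x)² dx = 9·π/2 = 9*π/2;  (3)²·∫sin(4x)² dx = 9·π/2 = 9*π/2.
  u² cross terms: 2·(2)·(3)·∫cos(3x)·sin(3x) dx = 12·(0) = 0;  2·(2)·(3)·∫cos(3x)·sin(4x) dx = 12·(8/7) = 96/7;  2·(3)·(3)·∫sin(3x)·sin(4x) dx = 18·(0) = 0.
  So ∫_0^π u² dx = 2*π + 9*π/2 + 9*π/2 + 0 + 96/7 + 0 = 96/7 + 11*π.
  (u')² squared terms: (-6)²·∫sin(3x)² dx = 36·π/2 = 18*π;  (9)²·∫cos(3x)² dx = 81·π/2 = 81*π/2;  (12)²·∫cos(4x)² dx = 144·π/2 = 72*π.
  (u')² cross terms: 2·(-6)·(9)·∫sin(3x)·cos(3x) dx = -108·(0) = 0;  2·(-6)·(12)·∫sin(3x)·cos(4x) dx = -144·(-6/7) = 864/7;  2·(9)·(12)·∫cos(3x)·cos(4x) dx = 216·(0) = 0.
  So ∫_0^π (u')² dx = 18*π + 81*π/2 + 72*π + 0 + 864/7 + 0 = 864/7 + 261*π/2.
||u||_{H^1}^2 = (96/7 + 11*π) + (864/7 + 261*π/2) = 960/7 + 283*π/2.


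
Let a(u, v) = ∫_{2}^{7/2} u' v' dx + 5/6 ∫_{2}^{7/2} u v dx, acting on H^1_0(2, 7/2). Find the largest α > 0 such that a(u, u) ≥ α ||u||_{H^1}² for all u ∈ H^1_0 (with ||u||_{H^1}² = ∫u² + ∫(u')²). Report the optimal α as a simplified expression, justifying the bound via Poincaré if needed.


α = (15 + 8*π^2)/(2*(9 + 4*π^2))

Coercivity of a(·,·) on H^1_0(2, 7/2) means a(u, u) ≥ α ||u||_{H^1}² for every u ∈ H^1_0.
The interval has length L = 3/2, and Poincaré/coercivity depend only on L. Here a(u, u) = ∫(u')² + (5/6)·∫u².
Here 0 < c = 5/6 < 1. The condition a(u,u) ≥ α||u||_{H^1}² reads (1−α)∫(u')² ≥ (α−c)∫u². Any admissible α is ≤ 1 (rapidly oscillating u have ∫u²/∫(u')² → 0), and α = 1 would force 0 ≥ (1−c)∫u², impossible since c < 1; so 1−α > 0. By the sharp Poincaré inequality on H^1_0 of an interval of length L, ∫(u')² ≥ (π/L)²∫u² with equality for the first sine mode sin(π(x−x₀)/L) (x₀ the left endpoint), so the inequality holds for all u iff (1−α)(π/L)² ≥ α − c, i.e. α ≤ ((π/L)² + c)/((π/L)² + 1) = (1 + c(L/π)²)/(1 + (L/π)²). With (π/L)² = 4*π^2/9 and c = 5/6, the largest admissible constant is α = ((π/L)² + c)/((π/L)² + 1).
Simplifying, α = (15 + 8*π^2)/(2*(9 + 4*π^2)).


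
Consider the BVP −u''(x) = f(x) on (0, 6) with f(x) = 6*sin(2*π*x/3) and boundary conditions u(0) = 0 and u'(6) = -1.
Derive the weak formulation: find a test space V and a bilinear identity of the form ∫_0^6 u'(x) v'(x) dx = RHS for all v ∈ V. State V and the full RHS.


V = {v ∈ H^1(0, 6) : v(0) = 0} (test functions vanish at x = 0 where u is specified); weak form: ∫_0^6 u'v' dx = ∫_0^6 (6*sin(2*π*x/3)) v dx − v(6) for all v ∈ V.

Multiply both sides by a test function v and integrate from 0 to 6:
  ∫_0^6 −u''(x) v(x) dx = ∫_0^6 f(x) v(x) dx.
Integrate the LHS by parts once:
  ∫_0^6 −u'' v dx = −[u'(x) v(x)]_0^6 + ∫_0^6 u'(x) v'(x) dx.
Thus ∫_0^6 u'(x) v'(x) dx = ∫_0^6 f(x) v(x) dx + [u'(x) v(x)]_0^6.
Choose V so that boundary terms are either known or forced to vanish.
Mixed BC: u(0) = 0 (Dirichlet) and u'(6) = -1 (Neumann). Define V = {v ∈ H^1(0, 6) : v(0) = 0}. Then [u' v]_0^6 = u'(6)·v(6) − u'(0)·0 = − v(6).
Weak formulation: find u (satisfying any essential BC) such that ∫_0^6 u'(x) v'(x) dx = ∫_0^6 f v dx − v(6) for all v ∈ V (Dirichlet at 0 absorbed into V; Neumann datum at x = 6 contributes the boundary term).
Substituting f(x) = 6*sin(2*π*x/3), the right-hand side is ∫_0^6 (6*sin(2*π*x/3)) v dx − v(6).


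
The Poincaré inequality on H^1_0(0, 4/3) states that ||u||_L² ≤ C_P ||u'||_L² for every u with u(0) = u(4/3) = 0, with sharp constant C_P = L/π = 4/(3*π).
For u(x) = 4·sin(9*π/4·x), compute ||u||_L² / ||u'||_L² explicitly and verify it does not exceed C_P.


||u||_L² / ||u'||_L² = 4/(9*π) < C_P = 4/(3*π).

u(x) = 4·sin(9*π/4·x), so u'(x) = 9*π*cos(9*π*x/4).
Writing u(x) = A·sin(kπx/L) with A = 4 and k = 3, use ∫_0^L sin²(kπx/L) dx = L/2 and ∫_0^L cos²(kπx/L) dx = L/2.
u² = 16·sin²(9*π/4·x) and (u')² = 81*π^2·cos²(9*π/4·x), and each of sin², cos² integrates to L/2 = 2/3 over (0, 4/3).
∫_0^4/3 u² dx = 32/3, so ||u||_L² = 4*sqrt(6)/3.
∫_0^4/3 (u')² dx = 54*π^2, so ||u'||_L² = 3*sqrt(6)*π.
Ratio ||u||_L² / ||u'||_L² = 4/(9*π).
Sharp Poincaré constant on H^1_0(0, 4/3) is C_P = L/π = 4/(3*π), achieved by sin(3*π/4·x).
This is the k = 3 harmonic; the ratio L/(kπ) is strictly less than C_P = L/π, consistent with the sharp inequality ||u||_L² ≤ C_P ||u'||_L².


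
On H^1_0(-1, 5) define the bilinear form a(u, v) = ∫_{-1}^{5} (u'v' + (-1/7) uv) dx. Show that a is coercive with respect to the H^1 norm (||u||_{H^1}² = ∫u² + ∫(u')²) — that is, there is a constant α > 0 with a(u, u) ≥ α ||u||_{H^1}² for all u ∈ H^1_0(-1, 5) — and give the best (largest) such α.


α = (-36/7 + π^2)/(π^2 + 36)

Coercivity of a(·,·) on H^1_0(-1, 5) means a(u, u) ≥ α ||u||_{H^1}² for every u ∈ H^1_0.
The interval has length L = 6, and Poincaré/coercivity depend only on L. Here a(u, u) = ∫(u')² + (-1/7)·∫u².
Here c = -1/7 < 0 with |c| < (π/L)² = π^2/36, so coercivity still holds. The condition a(u,u) ≥ α||u||_{H^1}² reads (1−α)∫(u')² ≥ (α−c)∫u². Any admissible α is ≤ 1 (rapidly oscillating u have ∫u²/∫(u')² → 0), and α = 1 would force 0 ≥ (1−c)∫u², impossible since c < 1; so 1−α > 0. By the sharp Poincaré inequality on H^1_0 of an interval of length L, ∫(u')² ≥ (π/L)²∫u² with equality for the first sine mode sin(π(x−x₀)/L) (x₀ the left endpoint), so the inequality holds for all u iff (1−α)(π/L)² ≥ α − c, i.e. α ≤ ((π/L)² + c)/((π/L)² + 1) = (1 + c(L/π)²)/(1 + (L/π)²). (Direct route, valid since c ≤ 0: Poincaré gives c∫u² ≥ c(L/π)²∫(u')², so a(u,u) ≥ (1 + c(L/π)²)∫(u')², while ||u||_{H^1}² ≤ (1 + (L/π)²)∫(u')²; dividing yields the same α.) With (π/L)² = π^2/36 and c = -1/7, the largest admissible constant is α = ((π/L)² + c)/((π/L)² + 1).
Simplifying, α = (-36/7 + π^2)/(π^2 + 36).


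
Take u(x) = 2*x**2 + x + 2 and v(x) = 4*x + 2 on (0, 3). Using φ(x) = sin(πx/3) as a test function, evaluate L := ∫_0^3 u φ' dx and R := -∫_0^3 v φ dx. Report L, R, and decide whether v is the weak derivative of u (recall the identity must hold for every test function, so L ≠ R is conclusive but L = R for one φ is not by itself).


LHS = -42/π, RHS = -48/π. No, v is not the weak derivative of u.

u(x) = 2*x**2 + x + 2, classical derivative u'(x) = 4*x + 1.
φ(x) = sin(πx/3), so φ'(x) = π*cos(π*x/3)/3.
Note φ(0) = φ(3) = 0, so the boundary term u·φ vanishes.
LHS = ∫_0^3 u(x) φ'(x) dx = ∫_0^3 (2*π*x^2*cos(π*x/3)/3 + π*x*cos(π*x/3)/3 + 2*π*cos(π*x/3)/3) dx. Term by term:
  ∫_0^3 2*π*cos(π*x/3)/3 dx = 0;  ∫_0^3 π*x*cos(π*x/3)/3 dx = -6/π;  ∫_0^3 2*π*x^2*cos(π*x/3)/3 dx = -36/π.
Sum: 0 − 6/π − 36/π = -42/π.
So LHS = -42/π.
∫_0^3 v(x) φ(x) dx = ∫_0^3 (4*x*sin(π*x/3) + 2*sin(π*x/3)) dx. Term by term:
  ∫_0^3 2*sin(π*x/3) dx = 12/π;  ∫_0^3 4*x*sin(π*x/3) dx = 36/π.
Sum: 12/π + 36/π = 48/π.
So RHS = -∫_0^3 v(x) φ(x) dx = -48/π.
LHS − RHS = 6/π ≠ 0, so the identity fails.
(For a valid weak derivative the identity must hold for EVERY test function, in particular this one. The failure shows v is NOT the weak derivative of u.)
Correct weak derivative would be u'(x) = 4*x + 1.


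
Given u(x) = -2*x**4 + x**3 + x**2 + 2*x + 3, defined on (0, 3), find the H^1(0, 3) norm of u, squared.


||u||_{H^1}^2 = 116670/7

The H^1 norm (squared) on an interval (0, L) is
  ||u||_{H^1}^2 = ∫_0^L u(x)^2 dx + ∫_0^L u'(x)^2 dx.
Compute u'(x) = -8*x**3 + 3*x**2 + 2*x + 2.
Then u(x)^2 = 4*x**8 - 4*x**7 - 3*x**6 - 6*x**5 - 7*x**4 + 10*x**3 + 10*x**2 + 12*x + 9 and u'(x)^2 = 64*x**6 - 48*x**5 - 23*x**4 - 20*x**3 + 16*x**2 + 8*x + 4.
Integrate each monomial from 0 to 3 using ∫_0^3 c·x^n dx = c·3^(n+1)/(n+1):
  ∫_0^3 u(x)^2 dx = ∫_0^3 (4*x^8 - 4*x^7 - 3*x^6 - 6*x^5 - 7*x^4 + 10*x^3 + 10*x^2 + 12*x + 9) dx. Term by term:
    ∫_0^3 4*x^8 dx = 8748;  ∫_0^3 -4*x^7 dx = -6561/2;  ∫_0^3 -3*x^6 dx = -6561/7;
    ∫_0^3 -6*x^5 dx = -729;  ∫_0^3 -7*x^4 dx = -1701/5;  ∫_0^3 10*x^3 dx = 405/2;
    ∫_0^3 10*x^2 dx = 90;  ∫_0^3 12*x dx = 54;  ∫_0^3 9 dx = 27.
  Sum: 8748 − 6561/2 − 6561/7 − 729 − 1701/5 + 405/2 + 90 + 54 + 27 = 134208/35.
  ∫_0^3 u'(x)^2 dx = ∫_0^3 (64*x^6 - 48*x^5 - 23*x^4 - 20*x^3 + 16*x^2 + 8*x + 4) dx. Term by term:
    ∫_0^3 64*x^6 dx = 139968/7;  ∫_0^3 -48*x^5 dx = -5832;  ∫_0^3 -23*x^4 dx = -5589/5;
    ∫_0^3 -20*x^3 dx = -405;  ∫_0^3 16*x^2 dx = 144;  ∫_0^3 8*x dx = 36;
    ∫_0^3 4 dx = 12.
  Sum: 139968/7 − 5832 − 5589/5 − 405 + 144 + 36 + 12 = 449142/35.
Adding: ||u||_{H^1}^2 = 134208/35 + 449142/35 = 116670/7.


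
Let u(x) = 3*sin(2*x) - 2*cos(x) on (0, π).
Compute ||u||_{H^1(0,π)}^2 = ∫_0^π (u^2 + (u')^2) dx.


||u||_{H^1(0,π)}^2 = -32 + 53*π/2

u'(x) = 2*sin(x) + 6*cos(2*x).
Expand u² and (u')² and integrate term by term on (0, π), using: for integers n ≥ 1, ∫_0^π sin²(nx) dx = ∫_0^π cos²(nx) dx = π/2; for n ≠ n', ∫_0^π sin(nx)sin(n'x) dx = ∫_0^π cos(nx)cos(n'x) dx = 0; and by product-to-sum, ∫_0^π sin(nx)cos(n'x) dx = ½∫_0^π [sin((n+n')x) + sin((n−n')x)] dx, which is 0 when n+n' is even and 2n/(n²−n'²) when n+n' is odd (it need not vanish on (0, π)).
  u² squared terms: (-2)²·∫cos(x)² dx = 4·π/2 = 2*π;  (3)²·∫sin(2x)² dx = 9·π/2 = 9*π/2.
  u² cross terms: 2·(-2)·(3)·∫cos(x)·sin(2x) dx = -12·(4/3) = -16.
  So ∫_0^π u² dx = 2*π + 9*π/2 − 16 = -16 + 13*π/2.
  (u')² squared terms: (2)²·∫sin(x)² dx = 4·π/2 = 2*π;  (6)²·∫cos(2x)² dx = 36·π/2 = 18*π.
  (u')² cross terms: 2·(2)·(6)·∫sin(x)·cos(2x) dx = 24·(-2/3) = -16.
  So ∫_0^π (u')² dx = 2*π + 18*π − 16 = -16 + 20*π.
||u||_{H^1}^2 = (-16 + 13*π/2) + (-16 + 20*π) = -32 + 53*π/2.


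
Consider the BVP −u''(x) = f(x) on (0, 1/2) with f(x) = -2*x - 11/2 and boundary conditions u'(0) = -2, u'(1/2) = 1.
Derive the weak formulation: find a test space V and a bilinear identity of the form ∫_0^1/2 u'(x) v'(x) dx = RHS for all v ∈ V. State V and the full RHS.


V = H^1(0, 1/2) (v unrestricted at boundary; u is determined up to an additive constant); weak form: ∫_0^1/2 u'v' dx = ∫_0^1/2 (-2*x - 11/2) v dx + v(1/2) + 2·v(0) for all v ∈ V.

Multiply both sides by a test function v and integrate from 0 to 1/2:
  ∫_0^1/2 −u''(x) v(x) dx = ∫_0^1/2 f(x) v(x) dx.
Integrate the LHS by parts once:
  ∫_0^1/2 −u'' v dx = −[u'(x) v(x)]_0^1/2 + ∫_0^1/2 u'(x) v'(x) dx.
Thus ∫_0^1/2 u'(x) v'(x) dx = ∫_0^1/2 f(x) v(x) dx + [u'(x) v(x)]_0^1/2.
Choose V so that boundary terms are either known or forced to vanish.
u has inhomogeneous Neumann u'(0) = -2, u'(1/2) = 1. [u' v]_0^1/2 = (1)·v(1/2) − (-2)·v(0) = v(1/2) + 2·v(0). Take V = H^1(0, 1/2); boundary term becomes part of RHS.
Weak formulation: find u (satisfying any essential BC) such that ∫_0^1/2 u'(x) v'(x) dx = ∫_0^1/2 f v dx + v(1/2) + 2·v(0) for all v ∈ V (Neumann data are natural BCs: they enter the RHS as boundary terms).
Substituting f(x) = -2*x - 11/2, the right-hand side is ∫_0^1/2 (-2*x - 11/2) v dx + v(1/2) + 2·v(0).
Compatibility check (pure Neumann): taking v ≡ 1 ∈ V gives 0 = ∫_0^1/2 f dx + (1) − (-2), i.e. ∫_0^1/2 f dx must equal u'(0) − u'(1/2) = -3. Indeed ∫_0^1/2 (-2*x - 11/2) dx = -3, so the data are compatible. The solution is then unique only up to an additive constant (fix it e.g. by requiring ∫_0^1/2 u dx = 0).


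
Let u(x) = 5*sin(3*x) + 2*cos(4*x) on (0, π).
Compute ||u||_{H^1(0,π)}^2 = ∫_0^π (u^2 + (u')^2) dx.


||u||_{H^1(0,π)}^2 = -2040/7 + 159*π

u'(x) = -8*sin(4*x) + 15*cos(3*x).
Expand u² and (u')² and integrate term by term on (0, π), using: for integers n ≥ 1, ∫_0^π sin²(nx) dx = ∫_0^π cos²(nx) dx = π/2; for n ≠ n', ∫_0^π sin(nx)sin(n'x) dx = ∫_0^π cos(nx)cos(n'x) dx = 0; and by product-to-sum, ∫_0^π sin(nx)cos(n'x) dx = ½∫_0^π [sin((n+n')x) + sin((n−n')x)] dx, which is 0 when n+n' is even and 2n/(n²−n'²) when n+n' is odd (it need not vanish on (0, π)).
  u² squared terms: (2)²·∫cos(4x)² dx = 4·π/2 = 2*π;  (5)²·∫sin(3x)² dx = 25·π/2 = 25*π/2.
  u² cross terms: 2·(2)·(5)·∫cos(4x)·sin(3x) dx = 20·(-6/7) = -120/7.
  So ∫_0^π u² dx = 2*π + 25*π/2 − 120/7 = -120/7 + 29*π/2.
  (u')² squared terms: (-8)²·∫sin(4x)² dx = 64·π/2 = 32*π;  (15)²·∫cos(3x)² dx = 225·π/2 = 225*π/2.
  (u')² cross terms: 2·(-8)·(15)·∫sin(4x)·cos(3x) dx = -240·(8/7) = -1920/7.
  So ∫_0^π (u')² dx = 32*π + 225*π/2 − 1920/7 = -1920/7 + 289*π/2.
||u||_{H^1}^2 = (-120/7 + 29*π/2) + (-1920/7 + 289*π/2) = -2040/7 + 159*π.


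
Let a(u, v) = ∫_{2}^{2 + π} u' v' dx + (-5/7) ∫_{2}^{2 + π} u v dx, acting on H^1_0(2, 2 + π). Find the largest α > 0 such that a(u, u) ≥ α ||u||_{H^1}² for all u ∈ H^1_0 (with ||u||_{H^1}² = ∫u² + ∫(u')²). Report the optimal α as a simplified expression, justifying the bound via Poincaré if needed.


α = 1/7

Coercivity of a(·,·) on H^1_0(2, 2 + π) means a(u, u) ≥ α ||u||_{H^1}² for every u ∈ H^1_0.
The interval has length L = π, and Poincaré/coercivity depend only on L. Here a(u, u) = ∫(u')² + (-5/7)·∫u².
Here c = -5/7 < 0 with |c| < (π/L)² = 1, so coercivity still holds. The condition a(u,u) ≥ α||u||_{H^1}² reads (1−α)∫(u')² ≥ (α−c)∫u². Any admissible α is ≤ 1 (rapidly oscillating u have ∫u²/∫(u')² → 0), and α = 1 would force 0 ≥ (1−c)∫u², impossible since c < 1; so 1−α > 0. By the sharp Poincaré inequality on H^1_0 of an interval of length L, ∫(u')² ≥ (π/L)²∫u² with equality for the first sine mode sin(π(x−x₀)/L) (x₀ the left endpoint), so the inequality holds for all u iff (1−α)(π/L)² ≥ α − c, i.e. α ≤ ((π/L)² + c)/((π/L)² + 1) = (1 + c(L/π)²)/(1 + (L/π)²). (Direct route, valid since c ≤ 0: Poincaré gives c∫u² ≥ c(L/π)²∫(u')², so a(u,u) ≥ (1 + c(L/π)²)∫(u')², while ||u||_{H^1}² ≤ (1 + (L/π)²)∫(u')²; dividing yields the same α.) With (π/L)² = 1 and c = -5/7, the largest admissible constant is α = ((π/L)² + c)/((π/L)² + 1).
Simplifying, α = 1/7.


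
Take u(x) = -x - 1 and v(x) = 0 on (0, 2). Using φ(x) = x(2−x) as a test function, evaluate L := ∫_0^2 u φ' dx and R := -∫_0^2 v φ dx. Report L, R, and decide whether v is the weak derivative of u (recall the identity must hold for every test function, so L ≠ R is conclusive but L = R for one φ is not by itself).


LHS = 4/3, RHS = 0. No, v is not the weak derivative of u.

u(x) = -x - 1, classical derivative u'(x) = -1.
φ(x) = x(2−x), so φ'(x) = 2 - 2*x.
Note φ(0) = φ(2) = 0, so the boundary term u·φ vanishes.
LHS = ∫_0^2 u(x) φ'(x) dx = ∫_0^2 (2*x^2 - 2) dx. Term by term:
  ∫_0^2 2*x^2 dx = 16/3;  ∫_0^2 -2 dx = -4.
Sum: 16/3 − 4 = 4/3.
So LHS = 4/3.
∫_0^2 v(x) φ(x) dx = ∫_0^2 (0) dx. Term by term:
  ∫_0^2 0 dx = 0.
So RHS = -∫_0^2 v(x) φ(x) dx = 0.
LHS − RHS = 4/3 ≠ 0, so the identity fails.
(For a valid weak derivative the identity must hold for EVERY test function, in particular this one. The failure shows v is NOT the weak derivative of u.)
Correct weak derivative would be u'(x) = -1.


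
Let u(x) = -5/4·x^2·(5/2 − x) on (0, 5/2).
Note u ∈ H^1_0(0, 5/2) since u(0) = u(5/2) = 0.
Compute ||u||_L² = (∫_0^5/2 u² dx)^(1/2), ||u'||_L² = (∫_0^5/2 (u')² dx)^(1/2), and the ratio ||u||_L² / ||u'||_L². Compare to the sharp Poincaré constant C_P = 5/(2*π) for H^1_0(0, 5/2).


||u||_L² / ||u'||_L² = 5*sqrt(14)/28 < C_P = 5/(2*π).

u(x) = -5/4·x^2·(5/2 − x), so u'(x) = 5*x*(3*x - 5)/4.
u(x) = -5/4·x^2·(5/2 − x) vanishes at x = 0 and x = 5/2, so u ∈ H^1_0(0, 5/2). Differentiate via the product rule and integrate the resulting polynomials term by term.
  ∫_0^5/2 u² dx = ∫_0^5/2 (25*x^6/16 - 125*x^5/16 + 625*x^4/64) dx. Term by term:
    ∫_0^5/2 25*x^6/16 dx = 1953125/14336;  ∫_0^5/2 -125*x^5/16 dx = -1953125/6144;  ∫_0^5/2 625*x^4/64 dx = 390625/2048.
  Sum: 1953125/14336 − 1953125/6144 + 390625/2048 = 390625/43008.
  ∫_0^5/2 (u')² dx = ∫_0^5/2 (225*x^4/16 - 375*x^3/8 + 625*x^2/16) dx. Term by term:
    ∫_0^5/2 225*x^4/16 dx = 140625/512;  ∫_0^5/2 -375*x^3/8 dx = -234375/512;  ∫_0^5/2 625*x^2/16 dx = 78125/384.
  Sum: 140625/512 − 234375/512 + 78125/384 = 15625/768.
∫_0^5/2 u² dx = 390625/43008, so ||u||_L² = 625*sqrt(42)/1344.
∫_0^5/2 (u')² dx = 15625/768, so ||u'||_L² = 125*sqrt(3)/48.
Ratio ||u||_L² / ||u'||_L² = 5*sqrt(14)/28.
Sharp Poincaré constant on H^1_0(0, 5/2) is C_P = L/π = 5/(2*π), achieved by sin(2*π/5·x).
A polynomial bump cannot attain the sharp Poincaré constant (only the first sine eigenfunction does), so the ratio is strictly less than C_P, consistent with ||u||_L² ≤ C_P ||u'||_L².


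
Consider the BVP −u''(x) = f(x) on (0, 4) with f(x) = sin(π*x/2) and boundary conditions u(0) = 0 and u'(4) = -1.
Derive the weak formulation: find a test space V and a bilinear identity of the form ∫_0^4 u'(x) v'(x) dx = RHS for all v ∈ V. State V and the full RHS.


V = {v ∈ H^1(0, 4) : v(0) = 0} (test functions vanish at x = 0 where u is specified); weak form: ∫_0^4 u'v' dx = ∫_0^4 (sin(π*x/2)) v dx − v(4) for all v ∈ V.

Multiply both sides by a test function v and integrate from 0 to 4:
  ∫_0^4 −u''(x) v(x) dx = ∫_0^4 f(x) v(x) dx.
Integrate the LHS by parts once:
  ∫_0^4 −u'' v dx = −[u'(x) v(x)]_0^4 + ∫_0^4 u'(x) v'(x) dx.
Thus ∫_0^4 u'(x) v'(x) dx = ∫_0^4 f(x) v(x) dx + [u'(x) v(x)]_0^4.
Choose V so that boundary terms are either known or forced to vanish.
Mixed BC: u(0) = 0 (Dirichlet) and u'(4) = -1 (Neumann). Define V = {v ∈ H^1(0, 4) : v(0) = 0}. Then [u' v]_0^4 = u'(4)·v(4) − u'(0)·0 = − v(4).
Weak formulation: find u (satisfying any essential BC) such that ∫_0^4 u'(x) v'(x) dx = ∫_0^4 f v dx − v(4) for all v ∈ V (Dirichlet at 0 absorbed into V; Neumann datum at x = 4 contributes the boundary term).
Substituting f(x) = sin(π*x/2), the right-hand side is ∫_0^4 (sin(π*x/2)) v dx − v(4).


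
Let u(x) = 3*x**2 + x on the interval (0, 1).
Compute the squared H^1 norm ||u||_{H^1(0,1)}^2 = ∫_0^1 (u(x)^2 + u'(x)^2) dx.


||u||_{H^1}^2 = 679/30

The H^1 norm (squared) on an interval (0, L) is
  ||u||_{H^1}^2 = ∫_0^L u(x)^2 dx + ∫_0^L u'(x)^2 dx.
Compute u'(x) = 6*x + 1.
Then u(x)^2 = 9*x**4 + 6*x**3 + x**2 and u'(x)^2 = 36*x**2 + 12*x + 1.
Integrate each monomial from 0 to 1 using ∫_0^1 c·x^n dx = c·1^(n+1)/(n+1):
  ∫_0^1 u(x)^2 dx = ∫_0^1 (9*x^4 + 6*x^3 + x^2) dx. Term by term:
    ∫_0^1 9*x^4 dx = 9/5;  ∫_0^1 6*x^3 dx = 3/2;  ∫_0^1 x^2 dx = 1/3.
  Sum: 9/5 + 3/2 + 1/3 = 109/30.
  ∫_0^1 u'(x)^2 dx = ∫_0^1 (36*x^2 + 12*x + 1) dx. Term by term:
    ∫_0^1 36*x^2 dx = 12;  ∫_0^1 12*x dx = 6;  ∫_0^1 1 dx = 1.
  Sum: 12 + 6 + 1 = 19.
Adding: ||u||_{H^1}^2 = 109/30 + 19 = 679/30.


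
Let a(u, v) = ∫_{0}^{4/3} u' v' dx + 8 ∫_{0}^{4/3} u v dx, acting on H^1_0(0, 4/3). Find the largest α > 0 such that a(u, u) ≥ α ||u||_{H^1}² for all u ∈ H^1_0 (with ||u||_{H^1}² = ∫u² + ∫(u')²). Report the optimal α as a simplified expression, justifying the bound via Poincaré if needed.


α = 1

Coercivity of a(·,·) on H^1_0(0, 4/3) means a(u, u) ≥ α ||u||_{H^1}² for every u ∈ H^1_0.
The interval has length L = 4/3, and Poincaré/coercivity depend only on L. Here a(u, u) = ∫(u')² + (8)·∫u².
Here c = 8 ≥ 1, so a(u,u) = ∫(u')² + c∫u² ≥ ∫(u')² + ∫u² = ||u||_{H^1}², i.e. α = 1 works. No larger α is possible: a(u,u) ≥ α||u||_{H^1}² means (1−α)∫(u')² ≥ (α−c)∫u², and for the modes u_n = sin(nπ(x−x₀)/L) (x₀ the left endpoint) one has ∫u_n²/∫(u_n')² = (L/(nπ))² → 0, so a(u_n,u_n)/||u_n||_{H^1}² → 1. Hence the optimal constant is α = 1.
Therefore α = 1.


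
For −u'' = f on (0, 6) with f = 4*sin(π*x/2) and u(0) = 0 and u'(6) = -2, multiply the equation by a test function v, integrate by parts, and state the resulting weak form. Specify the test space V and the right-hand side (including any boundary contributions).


V = {v ∈ H^1(0, 6) : v(0) = 0} (test functions vanish at x = 0 where u is specified); weak form: ∫_0^6 u'v' dx = ∫_0^6 (4*sin(π*x/2)) v dx − 2·v(6) for all v ∈ V.

Multiply both sides by a test function v and integrate from 0 to 6:
  ∫_0^6 −u''(x) v(x) dx = ∫_0^6 f(x) v(x) dx.
Integrate the LHS by parts once:
  ∫_0^6 −u'' v dx = −[u'(x) v(x)]_0^6 + ∫_0^6 u'(x) v'(x) dx.
Thus ∫_0^6 u'(x) v'(x) dx = ∫_0^6 f(x) v(x) dx + [u'(x) v(x)]_0^6.
Choose V so that boundary terms are either known or forced to vanish.
Mixed BC: u(0) = 0 (Dirichlet) and u'(6) = -2 (Neumann). Define V = {v ∈ H^1(0, 6) : v(0) = 0}. Then [u' v]_0^6 = u'(6)·v(6) − u'(0)·0 = − 2·v(6).
Weak formulation: find u (satisfying any essential BC) such that ∫_0^6 u'(x) v'(x) dx = ∫_0^6 f v dx − 2·v(6) for all v ∈ V (Dirichlet at 0 absorbed into V; Neumann datum at x = 6 contributes the boundary term).
Substituting f(x) = 4*sin(π*x/2), the right-hand side is ∫_0^6 (4*sin(π*x/2)) v dx − 2·v(6).


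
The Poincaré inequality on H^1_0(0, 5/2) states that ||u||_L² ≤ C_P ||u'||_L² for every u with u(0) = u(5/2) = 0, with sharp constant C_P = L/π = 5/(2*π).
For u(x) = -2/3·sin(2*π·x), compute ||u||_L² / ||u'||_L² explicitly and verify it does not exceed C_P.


||u||_L² / ||u'||_L² = 1/(2*π) < C_P = 5/(2*π).

u(x) = -2/3·sin(2*π·x), so u'(x) = -4*π*cos(2*π*x)/3.
Writing u(x) = A·sin(kπx/L) with A = -2/3 and k = 5, use ∫_0^L sin²(kπx/L) dx = L/2 and ∫_0^L cos²(kπx/L) dx = L/2.
u² = 4/9·sin²(2*π·x) and (u')² = 16*π^2/9·cos²(2*π·x), and each of sin², cos² integrates to L/2 = 5/4 over (0, 5/2).
∫_0^5/2 u² dx = 5/9, so ||u||_L² = sqrt(5)/3.
∫_0^5/2 (u')² dx = 20*π^2/9, so ||u'||_L² = 2*sqrt(5)*π/3.
Ratio ||u||_L² / ||u'||_L² = 1/(2*π).
Sharp Poincaré constant on H^1_0(0, 5/2) is C_P = L/π = 5/(2*π), achieved by sin(2*π/5·x).
This is the k = 5 harmonic; the ratio L/(kπ) is strictly less than C_P = L/π, consistent with the sharp inequality ||u||_L² ≤ C_P ||u'||_L².


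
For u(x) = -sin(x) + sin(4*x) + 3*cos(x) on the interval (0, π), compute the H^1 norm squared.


||u||_{H^1(0,π)}^2 = 32/5 + 37*π/2

u'(x) = -3*sin(x) - cos(x) + 4*cos(4*x).
Expand u² and (u')² and integrate term by term on (0, π), using: for integers n ≥ 1, ∫_0^π sin²(nx) dx = ∫_0^π cos²(nx) dx = π/2; for n ≠ n', ∫_0^π sin(nx)sin(n'x) dx = ∫_0^π cos(nx)cos(n'x) dx = 0; and by product-to-sum, ∫_0^π sin(nx)cos(n'x) dx = ½∫_0^π [sin((n+n')x) + sin((n−n')x)] dx, which is 0 when n+n' is even and 2n/(n²−n'²) when n+n' is odd (it need not vanish on (0, π)).
  u² squared terms: (-1)²·∫sin(x)² dx = 1·π/2 = π/2;  (3)²·∫cos(x)² dx = 9·π/2 = 9*π/2;  (1)²·∫sin(4x)² dx = 1·π/2 = π/2.
  u² cross terms: 2·(-1)·(3)·∫sin(x)·cos(x) dx = -6·(0) = 0;  2·(-1)·(1)·∫sin(x)·sin(4x) dx = -2·(0) = 0;  2·(3)·(1)·∫cos(x)·sin(4x) dx = 6·(8/15) = 16/5.
  So ∫_0^π u² dx = π/2 + 9*π/2 + π/2 + 0 + 0 + 16/5 = 16/5 + 11*π/2.
  (u')² squared terms: (-1)²·∫cos(x)² dx = 1·π/2 = π/2;  (-3)²·∫sin(x)² dx = 9·π/2 = 9*π/2;  (4)²·∫cos(4x)² dx = 16·π/2 = 8*π.
  (u')² cross terms: 2·(-1)·(-3)·∫cos(x)·sin(x) dx = 6·(0) = 0;  2·(-1)·(4)·∫cos(x)·cos(4x) dx = -8·(0) = 0;  2·(-3)·(4)·∫sin(x)·cos(4x) dx = -24·(-2/15) = 16/5.
  So ∫_0^π (u')² dx = π/2 + 9*π/2 + 8*π + 0 + 0 + 16/5 = 16/5 + 13*π.
||u||_{H^1}^2 = (16/5 + 11*π/2) + (16/5 + 13*π) = 32/5 + 37*π/2.


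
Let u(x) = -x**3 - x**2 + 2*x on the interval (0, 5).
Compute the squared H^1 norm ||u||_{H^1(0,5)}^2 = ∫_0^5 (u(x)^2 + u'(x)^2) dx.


||u||_{H^1}^2 = 443570/21

The H^1 norm (squared) on an interval (0, L) is
  ||u||_{H^1}^2 = ∫_0^L u(x)^2 dx + ∫_0^L u'(x)^2 dx.
Compute u'(x) = -3*x**2 - 2*x + 2.
Then u(x)^2 = x**6 + 2*x**5 - 3*x**4 - 4*x**3 + 4*x**2 and u'(x)^2 = 9*x**4 + 12*x**3 - 8*x**2 - 8*x + 4.
Integrate each monomial from 0 to 5 using ∫_0^5 c·x^n dx = c·5^(n+1)/(n+1):
  ∫_0^5 u(x)^2 dx = ∫_0^5 (x^6 + 2*x^5 - 3*x^4 - 4*x^3 + 4*x^2) dx. Term by term:
    ∫_0^5 x^6 dx = 78125/7;  ∫_0^5 2*x^5 dx = 15625/3;  ∫_0^5 -3*x^4 dx = -1875;
    ∫_0^5 -4*x^3 dx = -625;  ∫_0^5 4*x^2 dx = 500/3.
  Sum: 78125/7 + 15625/3 − 1875 − 625 + 500/3 = 98250/7.
  ∫_0^5 u'(x)^2 dx = ∫_0^5 (9*x^4 + 12*x^3 - 8*x^2 - 8*x + 4) dx. Term by term:
    ∫_0^5 9*x^4 dx = 5625;  ∫_0^5 12*x^3 dx = 1875;  ∫_0^5 -8*x^2 dx = -1000/3;
    ∫_0^5 -8*x dx = -100;  ∫_0^5 4 dx = 20.
  Sum: 5625 + 1875 − 1000/3 − 100 + 20 = 21260/3.
Adding: ||u||_{H^1}^2 = 98250/7 + 21260/3 = 443570/21.


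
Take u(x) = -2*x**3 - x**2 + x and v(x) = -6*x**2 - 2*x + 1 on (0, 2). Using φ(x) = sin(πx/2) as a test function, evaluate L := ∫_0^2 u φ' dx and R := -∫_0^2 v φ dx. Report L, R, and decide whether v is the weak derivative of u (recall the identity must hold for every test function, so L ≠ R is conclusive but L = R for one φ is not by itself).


LHS = -192/π^3 + 52/π, RHS = -192/π^3 + 52/π. Yes, v = u' weakly.

u(x) = -2*x**3 - x**2 + x, classical derivative u'(x) = -6*x**2 - 2*x + 1.
φ(x) = sin(πx/2), so φ'(x) = π*cos(π*x/2)/2.
Note φ(0) = φ(2) = 0, so the boundary term u·φ vanishes.
LHS = ∫_0^2 u(x) φ'(x) dx = ∫_0^2 (-π*x^3*cos(π*x/2) - π*x^2*cos(π*x/2)/2 + π*x*cos(π*x/2)/2) dx. Term by term:
  ∫_0^2 π*x*cos(π*x/2)/2 dx = -4/π;  ∫_0^2 -π*x^3*cos(π*x/2) dx = -192/π^3 + 48/π;  ∫_0^2 -π*x^2*cos(π*x/2)/2 dx = 8/π.
Sum: -4/π + -192/π^3 + 48/π + 8/π = -192/π^3 + 52/π.
So LHS = -192/π^3 + 52/π.
∫_0^2 v(x) φ(x) dx = ∫_0^2 (-6*x^2*sin(π*x/2) - 2*x*sin(π*x/2) + sin(π*x/2)) dx. Term by term:
  ∫_0^2 -6*x^2*sin(π*x/2) dx = -48/π + 192/π^3;  ∫_0^2 -2*x*sin(π*x/2) dx = -8/π;  ∫_0^2 sin(π*x/2) dx = 4/π.
Sum: -48/π + 192/π^3 − 8/π + 4/π = -52/π + 192/π^3.
So RHS = -∫_0^2 v(x) φ(x) dx = -192/π^3 + 52/π.
LHS = RHS, so the identity holds for this test φ.
Moreover u is smooth here and v(x) = u'(x) = -6*x**2 - 2*x + 1 pointwise, so the identity holds for every test function. Hence v is the weak derivative of u.


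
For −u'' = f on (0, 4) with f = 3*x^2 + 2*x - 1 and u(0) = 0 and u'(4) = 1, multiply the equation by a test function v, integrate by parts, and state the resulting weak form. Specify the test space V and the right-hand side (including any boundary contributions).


V = {v ∈ H^1(0, 4) : v(0) = 0} (test functions vanish at x = 0 where u is specified); weak form: ∫_0^4 u'v' dx = ∫_0^4 (3*x^2 + 2*x - 1) v dx + v(4) for all v ∈ V.

Multiply both sides by a test function v and integrate from 0 to 4:
  ∫_0^4 −u''(x) v(x) dx = ∫_0^4 f(x) v(x) dx.
Integrate the LHS by parts once:
  ∫_0^4 −u'' v dx = −[u'(x) v(x)]_0^4 + ∫_0^4 u'(x) v'(x) dx.
Thus ∫_0^4 u'(x) v'(x) dx = ∫_0^4 f(x) v(x) dx + [u'(x) v(x)]_0^4.
Choose V so that boundary terms are either known or forced to vanish.
Mixed BC: u(0) = 0 (Dirichlet) and u'(4) = 1 (Neumann). Define V = {v ∈ H^1(0, 4) : v(0) = 0}. Then [u' v]_0^4 = u'(4)·v(4) − u'(0)·0 = v(4).
Weak formulation: find u (satisfying any essential BC) such that ∫_0^4 u'(x) v'(x) dx = ∫_0^4 f v dx + v(4) for all v ∈ V (Dirichlet at 0 absorbed into V; Neumann datum at x = 4 contributes the boundary term).
Substituting f(x) = 3*x^2 + 2*x - 1, the right-hand side is ∫_0^4 (3*x^2 + 2*x - 1) v dx + v(4).


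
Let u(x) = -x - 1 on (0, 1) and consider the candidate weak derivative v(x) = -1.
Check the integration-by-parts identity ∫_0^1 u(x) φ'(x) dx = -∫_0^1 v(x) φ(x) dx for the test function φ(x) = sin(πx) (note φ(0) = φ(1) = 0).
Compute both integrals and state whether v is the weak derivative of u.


LHS = 2/π, RHS = 2/π. Yes, v = u' weakly.

u(x) = -x - 1, classical derivative u'(x) = -1.
φ(x) = sin(πx), so φ'(x) = π*cos(π*x).
Note φ(0) = φ(1) = 0, so the boundary term u·φ vanishes.
LHS = ∫_0^1 u(x) φ'(x) dx = ∫_0^1 (-π*x*cos(π*x) - π*cos(π*x)) dx. Term by term:
  ∫_0^1 -π*cos(π*x) dx = 0;  ∫_0^1 -π*x*cos(π*x) dx = 2/π.
Sum: 0 + 2/π = 2/π.
So LHS = 2/π.
∫_0^1 v(x) φ(x) dx = ∫_0^1 (-sin(π*x)) dx. Term by term:
  ∫_0^1 -sin(π*x) dx = -2/π.
So RHS = -∫_0^1 v(x) φ(x) dx = 2/π.
LHS = RHS, so the identity holds for this test φ.
Moreover u is smooth here and v(x) = u'(x) = -1 pointwise, so the identity holds for every test function. Hence v is the weak derivative of u.


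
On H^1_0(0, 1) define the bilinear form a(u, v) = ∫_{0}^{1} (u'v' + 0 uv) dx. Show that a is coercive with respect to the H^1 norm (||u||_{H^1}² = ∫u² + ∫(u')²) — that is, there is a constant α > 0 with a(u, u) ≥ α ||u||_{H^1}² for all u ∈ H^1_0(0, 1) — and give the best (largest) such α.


α = π^2/(1 + π^2)

Coercivity of a(·,·) on H^1_0(0, 1) means a(u, u) ≥ α ||u||_{H^1}² for every u ∈ H^1_0.
The interval has length L = 1, and Poincaré/coercivity depend only on L. Here a(u, u) = ∫(u')² + (0)·∫u².
Here c = 0, so a(u,u) = ∫(u')² alone. The condition a(u,u) ≥ α||u||_{H^1}² reads (1−α)∫(u')² ≥ (α−c)∫u². Any admissible α is ≤ 1 (rapidly oscillating u have ∫u²/∫(u')² → 0), and α = 1 would force 0 ≥ (1−c)∫u², impossible since c < 1; so 1−α > 0. By the sharp Poincaré inequality on H^1_0 of an interval of length L, ∫(u')² ≥ (π/L)²∫u² with equality for the first sine mode sin(π(x−x₀)/L) (x₀ the left endpoint), so the inequality holds for all u iff (1−α)(π/L)² ≥ α − c, i.e. α ≤ ((π/L)² + c)/((π/L)² + 1) = (1 + c(L/π)²)/(1 + (L/π)²). (Direct route, valid since c ≤ 0: Poincaré gives c∫u² ≥ c(L/π)²∫(u')², so a(u,u) ≥ (1 + c(L/π)²)∫(u')², while ||u||_{H^1}² ≤ (1 + (L/π)²)∫(u')²; dividing yields the same α.) With (π/L)² = π^2 and c = 0, the largest admissible constant is α = ((π/L)² + c)/((π/L)² + 1).
Simplifying, α = π^2/(1 + π^2).


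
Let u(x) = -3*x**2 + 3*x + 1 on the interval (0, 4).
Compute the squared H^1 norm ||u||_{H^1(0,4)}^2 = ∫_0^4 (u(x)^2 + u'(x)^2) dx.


||u||_{H^1}^2 = 6616/5

The H^1 norm (squared) on an interval (0, L) is
  ||u||_{H^1}^2 = ∫_0^L u(x)^2 dx + ∫_0^L u'(x)^2 dx.
Compute u'(x) = 3 - 6*x.
Then u(x)^2 = 9*x**4 - 18*x**3 + 3*x**2 + 6*x + 1 and u'(x)^2 = 36*x**2 - 36*x + 9.
Integrate each monomial from 0 to 4 using ∫_0^4 c·x^n dx = c·4^(n+1)/(n+1):
  ∫_0^4 u(x)^2 dx = ∫_0^4 (9*x^4 - 18*x^3 + 3*x^2 + 6*x + 1) dx. Term by term:
    ∫_0^4 9*x^4 dx = 9216/5;  ∫_0^4 -18*x^3 dx = -1152;  ∫_0^4 3*x^2 dx = 64;
    ∫_0^4 6*x dx = 48;  ∫_0^4 1 dx = 4.
  Sum: 9216/5 − 1152 + 64 + 48 + 4 = 4036/5.
  ∫_0^4 u'(x)^2 dx = ∫_0^4 (36*x^2 - 36*x + 9) dx. Term by term:
    ∫_0^4 36*x^2 dx = 768;  ∫_0^4 -36*x dx = -288;  ∫_0^4 9 dx = 36.
  Sum: 768 − 288 + 36 = 516.
Adding: ||u||_{H^1}^2 = 4036/5 + 516 = 6616/5.


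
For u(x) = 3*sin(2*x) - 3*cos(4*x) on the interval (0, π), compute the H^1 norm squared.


||u||_{H^1(0,π)}^2 = 99*π

u'(x) = 12*sin(4*x) + 6*cos(2*x).
Expand u² and (u')² and integrate term by term on (0, π), using: for integers n ≥ 1, ∫_0^π sin²(nx) dx = ∫_0^π cos²(nx) dx = π/2; for n ≠ n', ∫_0^π sin(nx)sin(n'x) dx = ∫_0^π cos(nx)cos(n'x) dx = 0; and by product-to-sum, ∫_0^π sin(nx)cos(n'x) dx = ½∫_0^π [sin((n+n')x) + sin((n−n')x)] dx, which is 0 when n+n' is even and 2n/(n²−n'²) when n+n' is odd (it need not vanish on (0, π)).
  u² squared terms: (-3)²·∫cos(4x)² dx = 9·π/2 = 9*π/2;  (3)²·∫sin(2x)² dx = 9·π/2 = 9*π/2.
  u² cross terms: 2·(-3)·(3)·∫cos(4x)·sin(2x) dx = -18·(0) = 0.
  So ∫_0^π u² dx = 9*π/2 + 9*π/2 + 0 = 9*π.
  (u')² squared terms: (6)²·∫cos(2x)² dx = 36·π/2 = 18*π;  (12)²·∫sin(4x)² dx = 144·π/2 = 72*π.
  (u')² cross terms: 2·(6)·(12)·∫cos(2x)·sin(4x) dx = 144·(0) = 0.
  So ∫_0^π (u')² dx = 18*π + 72*π + 0 = 90*π.
||u||_{H^1}^2 = (9*π) + (90*π) = 99*π.
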